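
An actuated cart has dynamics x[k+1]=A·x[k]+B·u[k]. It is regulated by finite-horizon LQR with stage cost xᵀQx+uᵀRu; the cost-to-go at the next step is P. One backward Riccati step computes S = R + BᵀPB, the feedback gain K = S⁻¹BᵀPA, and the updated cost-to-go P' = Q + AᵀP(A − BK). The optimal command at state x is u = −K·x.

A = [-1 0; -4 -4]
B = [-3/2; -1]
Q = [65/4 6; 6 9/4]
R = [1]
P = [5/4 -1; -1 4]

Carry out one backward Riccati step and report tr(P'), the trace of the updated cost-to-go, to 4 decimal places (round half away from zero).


BᵀP = [-0.8750 -2.5000]
S = R + BᵀPB = [1] + [3.8125] = [4.8125]
BᵀPA = [10.8750 10.0000]
K = S⁻¹·BᵀPA = [2.2597 2.0779]
A−BK = [2.3896 3.1169; -1.7403 -1.9221]
AᵀP(A−BK) = [32.6753 37.4026; 37.4026 43.2208]
P' = Q + AᵀP(A−BK) = [48.9253 43.4026; 43.4026 45.4708]
tr(P') = 94.3961

94.3961


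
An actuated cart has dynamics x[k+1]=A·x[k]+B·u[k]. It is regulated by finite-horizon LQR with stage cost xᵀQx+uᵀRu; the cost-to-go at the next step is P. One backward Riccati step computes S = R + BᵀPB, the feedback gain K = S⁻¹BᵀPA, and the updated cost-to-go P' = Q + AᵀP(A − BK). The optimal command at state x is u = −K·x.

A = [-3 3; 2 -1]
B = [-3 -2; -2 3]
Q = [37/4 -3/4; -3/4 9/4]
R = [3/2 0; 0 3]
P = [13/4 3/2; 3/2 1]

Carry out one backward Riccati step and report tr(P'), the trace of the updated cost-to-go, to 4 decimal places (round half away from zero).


14.3515

BᵀP = [-12.7500 -6.5000; -2.0000 0.0000]
S = R + BᵀPB = [3/2 0; 0 3] + [51.2500 6.0000; 6.0000 4.0000] = [52.7500 6.0000; 6.0000 7.0000]
BᵀPA = [25.2500 -31.7500; 6.0000 -6.0000]
K = S⁻¹·BᵀPA = [0.4224 -0.5589; 0.4951 -0.3781]
A−BK = [-0.7427 0.5671; 1.3593 -0.9835]
AᵀP(A−BK) = [1.6148 -1.3695; -1.3695 1.2367]
P' = Q + AᵀP(A−BK) = [10.8648 -2.1195; -2.1195 3.4867]
tr(P') = 14.3515


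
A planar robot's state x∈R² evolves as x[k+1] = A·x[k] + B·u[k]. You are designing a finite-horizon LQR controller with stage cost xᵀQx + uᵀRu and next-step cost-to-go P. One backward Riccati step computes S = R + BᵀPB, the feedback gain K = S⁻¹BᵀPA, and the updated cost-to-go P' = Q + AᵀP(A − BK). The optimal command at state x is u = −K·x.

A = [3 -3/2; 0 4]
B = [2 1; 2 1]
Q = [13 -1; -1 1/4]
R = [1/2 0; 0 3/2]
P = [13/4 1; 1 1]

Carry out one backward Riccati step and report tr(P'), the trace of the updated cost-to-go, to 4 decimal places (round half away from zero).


27.8591

BᵀP = [8.5000 4.0000; 4.2500 2.0000]
S = R + BᵀPB = [1/2 0; 0 3/2] + [25.0000 12.5000; 12.5000 6.2500] = [25.5000 12.5000; 12.5000 7.7500]
BᵀPA = [25.5000 3.2500; 12.7500 1.6250]
K = S⁻¹·BᵀPA = [0.9245 0.1178; 0.1541 0.0196]
A−BK = [0.9970 -1.7553; -2.0030 3.7447]
AᵀP(A−BK) = [3.7115 -5.8799; -5.8799 10.8977]
P' = Q + AᵀP(A−BK) = [16.7115 -6.8799; -6.8799 11.1477]
tr(P') = 27.8591


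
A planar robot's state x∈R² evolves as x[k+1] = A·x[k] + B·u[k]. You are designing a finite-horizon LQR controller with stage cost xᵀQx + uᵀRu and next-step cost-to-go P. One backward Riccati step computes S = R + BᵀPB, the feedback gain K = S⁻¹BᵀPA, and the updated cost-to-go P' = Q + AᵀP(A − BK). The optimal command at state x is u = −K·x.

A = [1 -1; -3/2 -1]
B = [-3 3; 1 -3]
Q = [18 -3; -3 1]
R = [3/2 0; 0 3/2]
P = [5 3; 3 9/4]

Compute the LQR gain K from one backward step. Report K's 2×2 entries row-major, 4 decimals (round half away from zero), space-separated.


0.1211 0.7578 0.3555 0.2891

BᵀP = [-12.0000 -6.7500; 6.0000 2.2500]
S = R + BᵀPB = [3/2 0; 0 3/2] + [29.2500 -15.7500; -15.7500 11.2500] = [30.7500 -15.7500; -15.7500 12.7500]
BᵀPA = [-1.8750 18.7500; 2.6250 -8.2500]
K = S⁻¹·BᵀPA = [0.1211 0.7578; 0.3555 0.2891]
A−BK = [0.2969 0.4063; -0.5547 -0.8906]
AᵀP(A−BK) = [0.3564 0.5371; 0.5371 1.4258]
P' = Q + AᵀP(A−BK) = [18.3564 -2.4629; -2.4629 2.4258]
tr(P') = 20.7822


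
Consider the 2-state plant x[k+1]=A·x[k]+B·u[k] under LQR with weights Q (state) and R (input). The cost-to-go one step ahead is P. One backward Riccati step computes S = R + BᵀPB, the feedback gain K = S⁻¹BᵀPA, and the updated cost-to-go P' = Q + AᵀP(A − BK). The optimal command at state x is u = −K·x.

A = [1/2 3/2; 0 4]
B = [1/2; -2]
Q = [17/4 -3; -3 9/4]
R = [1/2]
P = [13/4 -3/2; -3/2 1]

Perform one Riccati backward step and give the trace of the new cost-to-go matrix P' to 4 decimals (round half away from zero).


BᵀP = [4.6250 -2.7500]
S = R + BᵀPB = [1/2] + [7.8125] = [8.3125]
BᵀPA = [2.3125 -4.0625]
K = S⁻¹·BᵀPA = [0.2782 -0.4887]
A−BK = [0.3609 1.7444; 0.5564 3.0226]
AᵀP(A−BK) = [0.1692 0.5677; 0.5677 3.3271]
P' = Q + AᵀP(A−BK) = [4.4192 -2.4323; -2.4323 5.5771]
tr(P') = 9.9962

9.9962


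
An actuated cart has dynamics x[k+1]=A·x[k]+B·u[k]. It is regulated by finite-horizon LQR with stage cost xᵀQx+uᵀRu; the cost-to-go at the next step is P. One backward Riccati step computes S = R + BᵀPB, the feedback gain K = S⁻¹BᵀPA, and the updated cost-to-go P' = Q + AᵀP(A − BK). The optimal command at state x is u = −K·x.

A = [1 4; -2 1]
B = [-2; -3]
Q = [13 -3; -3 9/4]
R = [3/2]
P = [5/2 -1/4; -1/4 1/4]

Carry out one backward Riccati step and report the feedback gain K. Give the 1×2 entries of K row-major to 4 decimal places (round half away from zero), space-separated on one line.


-0.3488 -1.6047

BᵀP = [-4.2500 -0.2500]
S = R + BᵀPB = [3/2] + [9.2500] = [10.7500]
BᵀPA = [-3.7500 -17.2500]
K = S⁻¹·BᵀPA = [-0.3488 -1.6047]
A−BK = [0.3023 0.7907; -3.0465 -3.8140]
AᵀP(A−BK) = [3.1919 5.2326; 5.2326 10.5698]
P' = Q + AᵀP(A−BK) = [16.1919 2.2326; 2.2326 12.8198]
tr(P') = 29.0116


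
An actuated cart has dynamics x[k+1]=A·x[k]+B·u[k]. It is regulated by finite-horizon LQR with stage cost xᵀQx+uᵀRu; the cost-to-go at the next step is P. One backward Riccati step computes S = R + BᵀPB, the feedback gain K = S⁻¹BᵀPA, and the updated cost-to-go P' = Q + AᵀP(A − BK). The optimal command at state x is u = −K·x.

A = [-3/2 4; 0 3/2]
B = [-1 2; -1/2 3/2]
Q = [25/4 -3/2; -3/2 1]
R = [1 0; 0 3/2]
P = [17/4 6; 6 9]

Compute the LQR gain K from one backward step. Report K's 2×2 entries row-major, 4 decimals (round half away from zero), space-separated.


BᵀP = [-7.2500 -10.5000; 17.5000 25.5000]
S = R + BᵀPB = [1 0; 0 3/2] + [12.5000 -30.2500; -30.2500 73.2500] = [13.5000 -30.2500; -30.2500 74.7500]
BᵀPA = [10.8750 -44.7500; -26.2500 108.2500]
K = S⁻¹·BᵀPA = [0.2003 -0.7495; -0.2701 1.1449]
A−BK = [-0.7595 0.9608; 0.5053 -0.5920]
AᵀP(A−BK) = [0.2938 -0.7968; -0.7968 2.7797]
P' = Q + AᵀP(A−BK) = [6.5438 -2.2968; -2.2968 3.7797]
tr(P') = 10.3235

0.2003 -0.7495 -0.2701 1.1449


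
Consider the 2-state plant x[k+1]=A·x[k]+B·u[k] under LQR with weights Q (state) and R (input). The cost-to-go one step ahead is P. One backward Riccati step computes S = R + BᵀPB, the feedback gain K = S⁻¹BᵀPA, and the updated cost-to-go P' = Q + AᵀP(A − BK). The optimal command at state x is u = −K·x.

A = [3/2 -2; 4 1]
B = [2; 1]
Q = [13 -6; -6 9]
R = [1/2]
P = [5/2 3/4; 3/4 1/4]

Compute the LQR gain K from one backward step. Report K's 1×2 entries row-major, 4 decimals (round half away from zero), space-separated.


1.1364 -0.7091

BᵀP = [5.7500 1.7500]
S = R + BᵀPB = [1/2] + [13.2500] = [13.7500]
BᵀPA = [15.6250 -9.7500]
K = S⁻¹·BᵀPA = [1.1364 -0.7091]
A−BK = [-0.7727 -0.5818; 2.8636 1.7091]
AᵀP(A−BK) = [0.8693 -0.2955; -0.2955 0.3364]
P' = Q + AᵀP(A−BK) = [13.8693 -6.2955; -6.2955 9.3364]
tr(P') = 23.2057


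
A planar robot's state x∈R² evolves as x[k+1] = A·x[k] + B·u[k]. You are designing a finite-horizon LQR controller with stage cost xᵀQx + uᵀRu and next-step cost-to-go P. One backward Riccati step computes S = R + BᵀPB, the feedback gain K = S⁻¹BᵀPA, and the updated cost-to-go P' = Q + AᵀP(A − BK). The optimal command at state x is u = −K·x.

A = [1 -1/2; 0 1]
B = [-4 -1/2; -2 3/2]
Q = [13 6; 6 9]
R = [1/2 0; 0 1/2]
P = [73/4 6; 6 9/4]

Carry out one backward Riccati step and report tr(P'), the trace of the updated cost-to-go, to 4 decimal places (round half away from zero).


22.1879

BᵀP = [-85.0000 -28.5000; -0.1250 0.3750]
S = R + BᵀPB = [1/2 0; 0 1/2] + [397.0000 -0.2500; -0.2500 0.6250] = [397.5000 -0.2500; -0.2500 1.1250]
BᵀPA = [-85.0000 14.0000; -0.1250 0.4375]
K = S⁻¹·BᵀPA = [-0.2139 0.0355; -0.1587 0.3968]
A−BK = [0.0649 -0.1597; -0.1899 0.4758]
AᵀP(A−BK) = [0.0456 -0.0605; -0.0605 0.1423]
P' = Q + AᵀP(A−BK) = [13.0456 5.9395; 5.9395 9.1423]
tr(P') = 22.1879


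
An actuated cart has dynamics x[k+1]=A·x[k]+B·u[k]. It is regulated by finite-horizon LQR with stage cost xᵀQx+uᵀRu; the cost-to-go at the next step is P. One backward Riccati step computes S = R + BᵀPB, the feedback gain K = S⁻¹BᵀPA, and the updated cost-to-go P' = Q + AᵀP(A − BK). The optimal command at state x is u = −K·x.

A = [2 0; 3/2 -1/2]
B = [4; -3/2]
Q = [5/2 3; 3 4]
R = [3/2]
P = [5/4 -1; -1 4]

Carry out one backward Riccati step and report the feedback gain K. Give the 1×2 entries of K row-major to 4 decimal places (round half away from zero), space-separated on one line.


-0.0471 0.1176

BᵀP = [6.5000 -10.0000]
S = R + BᵀPB = [3/2] + [41.0000] = [42.5000]
BᵀPA = [-2.0000 5.0000]
K = S⁻¹·BᵀPA = [-0.0471 0.1176]
A−BK = [2.1882 -0.4706; 1.4294 -0.3235]
AᵀP(A−BK) = [7.9059 -1.7647; -1.7647 0.4118]
P' = Q + AᵀP(A−BK) = [10.4059 1.2353; 1.2353 4.4118]
tr(P') = 14.8176


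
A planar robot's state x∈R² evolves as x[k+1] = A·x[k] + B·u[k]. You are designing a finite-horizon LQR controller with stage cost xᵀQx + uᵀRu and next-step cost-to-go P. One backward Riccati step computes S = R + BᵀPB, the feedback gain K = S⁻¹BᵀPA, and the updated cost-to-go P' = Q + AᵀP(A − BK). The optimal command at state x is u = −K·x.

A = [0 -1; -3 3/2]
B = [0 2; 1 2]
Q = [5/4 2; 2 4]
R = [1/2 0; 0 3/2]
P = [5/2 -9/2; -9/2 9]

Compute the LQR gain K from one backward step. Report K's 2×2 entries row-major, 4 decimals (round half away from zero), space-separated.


BᵀP = [-4.5000 9.0000; -4.0000 9.0000]
S = R + BᵀPB = [1/2 0; 0 3/2] + [9.0000 9.0000; 9.0000 10.0000] = [9.5000 9.0000; 9.0000 11.5000]
BᵀPA = [-27.0000 18.0000; -27.0000 17.5000]
K = S⁻¹·BᵀPA = [-2.3894 1.7522; -0.4779 0.1504]
A−BK = [0.9558 -1.3009; 0.3451 -0.5531]
AᵀP(A−BK) = [3.5841 -2.6283; -2.6283 2.0774]
P' = Q + AᵀP(A−BK) = [4.8341 -0.6283; -0.6283 6.0774]
tr(P') = 10.9115

-2.3894 1.7522 -0.4779 0.1504


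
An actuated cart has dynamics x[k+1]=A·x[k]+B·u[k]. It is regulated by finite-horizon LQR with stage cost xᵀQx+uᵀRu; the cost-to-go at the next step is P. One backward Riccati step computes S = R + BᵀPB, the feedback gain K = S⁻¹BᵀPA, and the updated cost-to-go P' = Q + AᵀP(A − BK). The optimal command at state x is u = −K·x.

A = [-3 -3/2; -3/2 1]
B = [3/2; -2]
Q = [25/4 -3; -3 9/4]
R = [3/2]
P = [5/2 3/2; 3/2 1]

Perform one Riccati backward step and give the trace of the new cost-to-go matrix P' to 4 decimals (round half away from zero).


BᵀP = [0.7500 0.2500]
S = R + BᵀPB = [3/2] + [0.6250] = [2.1250]
BᵀPA = [-2.6250 -0.8750]
K = S⁻¹·BᵀPA = [-1.2353 -0.4118]
A−BK = [-1.1471 -0.8824; -3.9706 0.1765]
AᵀP(A−BK) = [35.0074 7.5441; 7.5441 1.7647]
P' = Q + AᵀP(A−BK) = [41.2574 4.5441; 4.5441 4.0147]
tr(P') = 45.2721

45.2721


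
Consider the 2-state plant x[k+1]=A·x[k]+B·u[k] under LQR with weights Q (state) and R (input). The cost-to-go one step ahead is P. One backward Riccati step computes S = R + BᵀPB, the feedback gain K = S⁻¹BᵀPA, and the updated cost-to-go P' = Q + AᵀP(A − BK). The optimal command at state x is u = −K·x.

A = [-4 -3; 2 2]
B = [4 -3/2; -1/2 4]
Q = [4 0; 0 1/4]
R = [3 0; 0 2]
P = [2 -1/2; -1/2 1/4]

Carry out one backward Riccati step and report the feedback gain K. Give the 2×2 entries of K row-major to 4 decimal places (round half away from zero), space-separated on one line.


BᵀP = [8.2500 -2.1250; -5.0000 1.7500]
S = R + BᵀPB = [3 0; 0 2] + [34.0625 -20.8750; -20.8750 14.5000] = [37.0625 -20.8750; -20.8750 16.5000]
BᵀPA = [-37.2500 -29.0000; 23.5000 18.5000]
K = S⁻¹·BᵀPA = [-0.7058 -0.5252; 0.5312 0.4568]
A−BK = [-0.3798 -0.2141; -0.4779 -0.0896]
AᵀP(A−BK) = [2.2231 1.7026; 1.7026 1.3192]
P' = Q + AᵀP(A−BK) = [6.2231 1.7026; 1.7026 1.5692]
tr(P') = 7.7924

-0.7058 -0.5252 0.5312 0.4568


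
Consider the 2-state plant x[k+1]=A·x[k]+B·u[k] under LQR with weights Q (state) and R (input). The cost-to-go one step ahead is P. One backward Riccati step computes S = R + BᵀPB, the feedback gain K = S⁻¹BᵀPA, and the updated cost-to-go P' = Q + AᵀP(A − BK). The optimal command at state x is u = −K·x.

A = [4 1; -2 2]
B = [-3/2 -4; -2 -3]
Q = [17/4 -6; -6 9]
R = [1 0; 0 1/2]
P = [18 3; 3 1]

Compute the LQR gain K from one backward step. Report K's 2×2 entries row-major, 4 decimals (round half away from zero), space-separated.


1.1164 -0.3532 -1.2534 -0.1556

BᵀP = [-33.0000 -6.5000; -81.0000 -15.0000]
S = R + BᵀPB = [1 0; 0 1/2] + [62.5000 151.5000; 151.5000 369.0000] = [63.5000 151.5000; 151.5000 369.5000]
BᵀPA = [-119.0000 -46.0000; -294.0000 -111.0000]
K = S⁻¹·BᵀPA = [1.1164 -0.3532; -1.2534 -0.1556]
A−BK = [0.6610 -0.1522; -3.5274 0.8268]
AᵀP(A−BK) = [8.3493 -1.7740; -1.7740 0.4824]
P' = Q + AᵀP(A−BK) = [12.5993 -7.7740; -7.7740 9.4824]
tr(P') = 22.0817


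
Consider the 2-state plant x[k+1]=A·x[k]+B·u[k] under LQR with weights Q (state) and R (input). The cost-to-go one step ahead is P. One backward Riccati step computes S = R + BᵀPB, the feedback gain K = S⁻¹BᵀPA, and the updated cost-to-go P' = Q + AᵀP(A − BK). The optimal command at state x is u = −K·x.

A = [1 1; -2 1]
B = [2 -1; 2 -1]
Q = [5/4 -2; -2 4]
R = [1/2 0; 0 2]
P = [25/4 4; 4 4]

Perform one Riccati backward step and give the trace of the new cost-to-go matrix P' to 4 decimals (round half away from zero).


9.8169

BᵀP = [20.5000 16.0000; -10.2500 -8.0000]
S = R + BᵀPB = [1/2 0; 0 2] + [73.0000 -36.5000; -36.5000 18.2500] = [73.5000 -36.5000; -36.5000 20.2500]
BᵀPA = [-11.5000 36.5000; 5.7500 -18.2500]
K = S⁻¹·BᵀPA = [-0.1473 0.4676; 0.0184 -0.0584]
A−BK = [1.3131 0.0064; -1.6869 0.0064]
AᵀP(A−BK) = [4.4500 -0.0368; -0.0368 0.1169]
P' = Q + AᵀP(A−BK) = [5.7000 -2.0368; -2.0368 4.1169]
tr(P') = 9.8169


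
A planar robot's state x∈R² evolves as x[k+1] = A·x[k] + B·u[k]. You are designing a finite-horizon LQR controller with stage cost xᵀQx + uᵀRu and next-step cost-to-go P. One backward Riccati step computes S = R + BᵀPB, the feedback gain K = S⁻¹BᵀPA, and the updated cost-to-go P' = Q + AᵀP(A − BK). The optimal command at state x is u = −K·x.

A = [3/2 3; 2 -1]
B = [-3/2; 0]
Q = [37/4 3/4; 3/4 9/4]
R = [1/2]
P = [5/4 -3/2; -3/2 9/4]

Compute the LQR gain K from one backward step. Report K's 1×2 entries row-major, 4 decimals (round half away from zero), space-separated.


BᵀP = [-1.8750 2.2500]
S = R + BᵀPB = [1/2] + [2.8125] = [3.3125]
BᵀPA = [1.6875 -7.8750]
K = S⁻¹·BᵀPA = [0.5094 -2.3774]
A−BK = [2.2642 -0.5660; 2.0000 -1.0000]
AᵀP(A−BK) = [1.9528 -1.6132; -1.6132 3.7783]
P' = Q + AᵀP(A−BK) = [11.2028 -0.8632; -0.8632 6.0283]
tr(P') = 17.2311

0.5094 -2.3774


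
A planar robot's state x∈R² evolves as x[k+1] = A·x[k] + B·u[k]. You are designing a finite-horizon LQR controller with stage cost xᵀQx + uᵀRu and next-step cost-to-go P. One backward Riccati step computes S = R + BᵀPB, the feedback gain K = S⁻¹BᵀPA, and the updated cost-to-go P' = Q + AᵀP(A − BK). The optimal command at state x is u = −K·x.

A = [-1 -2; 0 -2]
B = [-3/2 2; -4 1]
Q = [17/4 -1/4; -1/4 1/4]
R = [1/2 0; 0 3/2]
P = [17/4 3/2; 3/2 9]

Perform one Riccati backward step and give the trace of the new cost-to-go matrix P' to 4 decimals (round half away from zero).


5.8124

BᵀP = [-12.3750 -38.2500; 10.0000 12.0000]
S = R + BᵀPB = [1/2 0; 0 3/2] + [171.5625 -63.0000; -63.0000 32.0000] = [172.0625 -63.0000; -63.0000 33.5000]
BᵀPA = [12.3750 101.2500; -10.0000 -44.0000]
K = S⁻¹·BᵀPA = [-0.1200 0.3453; -0.5242 -0.6640]
A−BK = [-0.1316 -0.1540; 0.0441 0.0453]
AᵀP(A−BK) = [0.4931 0.5864; 0.5864 0.8193]
P' = Q + AᵀP(A−BK) = [4.7431 0.3364; 0.3364 1.0693]
tr(P') = 5.8124


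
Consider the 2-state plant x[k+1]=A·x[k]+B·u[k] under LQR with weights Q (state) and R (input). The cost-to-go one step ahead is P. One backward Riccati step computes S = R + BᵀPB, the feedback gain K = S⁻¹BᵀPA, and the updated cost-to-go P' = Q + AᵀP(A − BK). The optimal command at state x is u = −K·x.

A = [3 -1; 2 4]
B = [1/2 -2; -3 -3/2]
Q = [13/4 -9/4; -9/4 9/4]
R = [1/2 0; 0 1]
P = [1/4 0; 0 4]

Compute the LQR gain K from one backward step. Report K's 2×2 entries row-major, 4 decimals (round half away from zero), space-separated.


-0.2324 -1.2884 -0.8522 -0.0574

BᵀP = [0.1250 -12.0000; -0.5000 -6.0000]
S = R + BᵀPB = [1/2 0; 0 1] + [36.0625 17.7500; 17.7500 10.0000] = [36.5625 17.7500; 17.7500 11.0000]
BᵀPA = [-23.6250 -48.1250; -13.5000 -23.5000]
K = S⁻¹·BᵀPA = [-0.2324 -1.2884; -0.8522 -0.0574]
A−BK = [1.4118 -0.4706; 0.0244 0.0488]
AᵀP(A−BK) = [1.2539 0.0373; 0.0373 0.8981]
P' = Q + AᵀP(A−BK) = [4.5039 -2.2127; -2.2127 3.1481]
tr(P') = 7.6521


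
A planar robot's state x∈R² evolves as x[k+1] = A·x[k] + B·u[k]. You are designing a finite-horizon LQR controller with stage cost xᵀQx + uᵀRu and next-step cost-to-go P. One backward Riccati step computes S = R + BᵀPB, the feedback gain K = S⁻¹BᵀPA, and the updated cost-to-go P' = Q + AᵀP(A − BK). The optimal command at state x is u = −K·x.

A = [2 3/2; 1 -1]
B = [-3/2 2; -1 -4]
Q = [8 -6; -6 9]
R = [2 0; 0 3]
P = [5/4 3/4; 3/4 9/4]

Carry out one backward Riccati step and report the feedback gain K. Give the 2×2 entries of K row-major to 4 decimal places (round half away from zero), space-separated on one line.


BᵀP = [-2.6250 -3.3750; -0.5000 -7.5000]
S = R + BᵀPB = [2 0; 0 3] + [7.3125 8.2500; 8.2500 29.0000] = [9.3125 8.2500; 8.2500 32.0000]
BᵀPA = [-8.6250 -0.5625; -8.5000 6.7500]
K = S⁻¹·BᵀPA = [-0.8954 -0.3205; -0.0348 0.2936]
A−BK = [0.7266 0.4322; -0.0345 -0.1462]
AᵀP(A−BK) = [2.2319 0.8562; 0.8562 0.6507]
P' = Q + AᵀP(A−BK) = [10.2319 -5.1438; -5.1438 9.6507]
tr(P') = 19.8826

-0.8954 -0.3205 -0.0348 0.2936


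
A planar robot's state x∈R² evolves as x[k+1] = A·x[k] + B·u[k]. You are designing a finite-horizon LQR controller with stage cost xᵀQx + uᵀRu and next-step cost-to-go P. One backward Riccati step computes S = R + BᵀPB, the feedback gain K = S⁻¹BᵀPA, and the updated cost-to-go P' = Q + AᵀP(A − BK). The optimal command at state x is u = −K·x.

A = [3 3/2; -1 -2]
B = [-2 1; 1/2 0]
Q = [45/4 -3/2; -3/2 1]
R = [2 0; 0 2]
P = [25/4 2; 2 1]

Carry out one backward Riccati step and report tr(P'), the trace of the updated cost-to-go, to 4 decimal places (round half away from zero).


BᵀP = [-11.5000 -3.5000; 6.2500 2.0000]
S = R + BᵀPB = [2 0; 0 2] + [21.2500 -11.5000; -11.5000 6.2500] = [23.2500 -11.5000; -11.5000 8.2500]
BᵀPA = [-31.0000 -10.2500; 16.7500 5.3750]
K = S⁻¹·BᵀPA = [-1.0598 -0.3820; 0.5530 0.1191]
A−BK = [0.3274 0.6170; -0.4701 -1.8090]
AᵀP(A−BK) = [3.1333 1.2896; 1.2896 1.5073]
P' = Q + AᵀP(A−BK) = [14.3833 -0.2104; -0.2104 2.5073]
tr(P') = 16.8906

16.8906


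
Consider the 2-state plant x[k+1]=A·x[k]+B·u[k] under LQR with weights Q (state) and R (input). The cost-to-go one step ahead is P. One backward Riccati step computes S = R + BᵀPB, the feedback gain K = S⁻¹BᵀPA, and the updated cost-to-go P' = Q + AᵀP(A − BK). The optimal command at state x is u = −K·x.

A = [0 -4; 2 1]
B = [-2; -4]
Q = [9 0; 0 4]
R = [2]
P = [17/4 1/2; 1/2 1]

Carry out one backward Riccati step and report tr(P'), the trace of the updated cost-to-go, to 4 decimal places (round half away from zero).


47.8372

BᵀP = [-10.5000 -5.0000]
S = R + BᵀPB = [2] + [41.0000] = [43.0000]
BᵀPA = [-10.0000 37.0000]
K = S⁻¹·BᵀPA = [-0.2326 0.8605]
A−BK = [-0.4651 -2.2791; 1.0698 4.4419]
AᵀP(A−BK) = [1.6744 6.6047; 6.6047 33.1628]
P' = Q + AᵀP(A−BK) = [10.6744 6.6047; 6.6047 37.1628]
tr(P') = 47.8372


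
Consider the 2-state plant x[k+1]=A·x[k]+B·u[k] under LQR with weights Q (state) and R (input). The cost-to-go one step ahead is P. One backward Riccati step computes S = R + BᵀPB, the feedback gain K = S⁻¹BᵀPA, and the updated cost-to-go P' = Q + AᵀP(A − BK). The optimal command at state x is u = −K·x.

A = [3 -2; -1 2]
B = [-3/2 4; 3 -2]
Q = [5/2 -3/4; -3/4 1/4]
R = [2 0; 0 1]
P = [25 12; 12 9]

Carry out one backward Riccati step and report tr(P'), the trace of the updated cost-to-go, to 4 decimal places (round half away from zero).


BᵀP = [-1.5000 9.0000; 76.0000 30.0000]
S = R + BᵀPB = [2 0; 0 1] + [29.2500 -24.0000; -24.0000 244.0000] = [31.2500 -24.0000; -24.0000 245.0000]
BᵀPA = [-13.5000 21.0000; 198.0000 -92.0000]
K = S⁻¹·BᵀPA = [0.2040 0.4148; 0.8281 -0.3349]
A−BK = [-0.0066 -0.0383; 0.0442 0.0858]
AᵀP(A−BK) = [0.7808 -0.0947; -0.0947 0.4804]
P' = Q + AᵀP(A−BK) = [3.2808 -0.8447; -0.8447 0.7304]
tr(P') = 4.0111

4.0111


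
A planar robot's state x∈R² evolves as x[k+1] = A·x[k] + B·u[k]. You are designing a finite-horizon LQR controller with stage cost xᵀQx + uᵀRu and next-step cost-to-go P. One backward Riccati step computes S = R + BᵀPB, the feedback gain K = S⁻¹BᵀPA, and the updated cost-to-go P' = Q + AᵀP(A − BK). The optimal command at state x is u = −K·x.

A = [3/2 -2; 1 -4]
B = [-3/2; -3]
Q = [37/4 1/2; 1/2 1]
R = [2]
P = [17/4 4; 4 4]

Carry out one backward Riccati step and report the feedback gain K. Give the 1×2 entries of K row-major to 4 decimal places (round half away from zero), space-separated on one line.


-0.5453 1.3014

BᵀP = [-18.3750 -18.0000]
S = R + BᵀPB = [2] + [81.5625] = [83.5625]
BᵀPA = [-45.5625 108.7500]
K = S⁻¹·BᵀPA = [-0.5453 1.3014]
A−BK = [0.6821 -0.0479; -0.6358 -0.0957]
AᵀP(A−BK) = [0.7195 -1.4540; -1.4540 3.4705]
P' = Q + AᵀP(A−BK) = [9.9695 -0.9540; -0.9540 4.4705]
tr(P') = 14.4400


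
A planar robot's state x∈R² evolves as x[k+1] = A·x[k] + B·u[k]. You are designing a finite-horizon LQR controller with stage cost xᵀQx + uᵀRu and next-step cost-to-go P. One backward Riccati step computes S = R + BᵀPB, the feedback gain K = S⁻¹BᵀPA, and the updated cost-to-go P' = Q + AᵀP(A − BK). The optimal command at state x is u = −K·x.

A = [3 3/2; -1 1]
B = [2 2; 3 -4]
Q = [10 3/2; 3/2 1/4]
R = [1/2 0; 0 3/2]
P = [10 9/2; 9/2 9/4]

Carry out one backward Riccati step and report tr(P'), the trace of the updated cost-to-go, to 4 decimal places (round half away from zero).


BᵀP = [33.5000 15.7500; 2.0000 0.0000]
S = R + BᵀPB = [1/2 0; 0 3/2] + [114.2500 4.0000; 4.0000 4.0000] = [114.7500 4.0000; 4.0000 5.5000]
BᵀPA = [84.7500 66.0000; 6.0000 3.0000]
K = S⁻¹·BᵀPA = [0.7188 0.5706; 0.5682 0.1305]
A−BK = [0.4261 0.0978; -0.8836 -0.1900]
AᵀP(A−BK) = [0.9263 0.3575; 0.3575 0.1980]
P' = Q + AᵀP(A−BK) = [10.9263 1.8575; 1.8575 0.4480]
tr(P') = 11.3743

11.3743


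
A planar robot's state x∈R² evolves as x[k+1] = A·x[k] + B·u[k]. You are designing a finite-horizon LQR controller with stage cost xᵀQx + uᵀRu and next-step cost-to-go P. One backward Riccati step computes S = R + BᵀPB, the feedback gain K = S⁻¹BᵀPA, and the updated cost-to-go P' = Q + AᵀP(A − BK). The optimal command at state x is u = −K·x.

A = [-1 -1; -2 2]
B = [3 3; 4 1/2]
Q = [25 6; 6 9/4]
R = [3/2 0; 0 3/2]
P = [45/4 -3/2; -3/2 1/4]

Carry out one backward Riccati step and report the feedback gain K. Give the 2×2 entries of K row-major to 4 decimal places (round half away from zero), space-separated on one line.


BᵀP = [27.7500 -3.5000; 33.0000 -4.3750]
S = R + BᵀPB = [3/2 0; 0 3/2] + [69.2500 81.5000; 81.5000 96.8125] = [70.7500 81.5000; 81.5000 98.3125]
BᵀPA = [-20.7500 -34.7500; -24.2500 -41.7500]
K = S⁻¹·BᵀPA = [-0.2030 -0.0438; -0.0784 -0.3883]
A−BK = [-0.1559 0.2965; -1.1488 2.3695]
AᵀP(A−BK) = [0.1371 -0.0765; -0.0765 0.5141]
P' = Q + AᵀP(A−BK) = [25.1371 5.9235; 5.9235 2.7641]
tr(P') = 27.9012

-0.2030 -0.0438 -0.0784 -0.3883


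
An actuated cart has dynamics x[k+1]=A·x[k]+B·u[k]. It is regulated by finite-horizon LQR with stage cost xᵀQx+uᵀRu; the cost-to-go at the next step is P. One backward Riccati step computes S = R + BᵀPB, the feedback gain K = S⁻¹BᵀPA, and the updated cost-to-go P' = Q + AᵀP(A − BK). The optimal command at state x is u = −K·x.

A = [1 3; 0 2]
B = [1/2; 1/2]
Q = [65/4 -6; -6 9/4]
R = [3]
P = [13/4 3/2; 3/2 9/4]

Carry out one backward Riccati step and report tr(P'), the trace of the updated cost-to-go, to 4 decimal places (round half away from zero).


53.8232

BᵀP = [2.3750 1.8750]
S = R + BᵀPB = [3] + [2.1250] = [5.1250]
BᵀPA = [2.3750 10.8750]
K = S⁻¹·BᵀPA = [0.4634 2.1220]
A−BK = [0.7683 1.9390; -0.2317 0.9390]
AᵀP(A−BK) = [2.1494 7.7104; 7.7104 33.1738]
P' = Q + AᵀP(A−BK) = [18.3994 1.7104; 1.7104 35.4238]
tr(P') = 53.8232


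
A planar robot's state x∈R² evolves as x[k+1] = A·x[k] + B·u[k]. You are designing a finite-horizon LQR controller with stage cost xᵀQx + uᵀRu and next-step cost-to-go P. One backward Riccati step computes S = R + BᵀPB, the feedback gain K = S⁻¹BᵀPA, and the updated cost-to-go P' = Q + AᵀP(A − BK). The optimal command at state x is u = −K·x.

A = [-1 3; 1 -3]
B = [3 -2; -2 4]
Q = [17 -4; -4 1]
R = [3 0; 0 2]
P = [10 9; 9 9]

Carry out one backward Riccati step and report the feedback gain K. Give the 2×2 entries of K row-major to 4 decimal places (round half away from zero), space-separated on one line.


BᵀP = [12.0000 9.0000; 16.0000 18.0000]
S = R + BᵀPB = [3 0; 0 2] + [18.0000 12.0000; 12.0000 40.0000] = [21.0000 12.0000; 12.0000 42.0000]
BᵀPA = [-3.0000 9.0000; 2.0000 -6.0000]
K = S⁻¹·BᵀPA = [-0.2033 0.6098; 0.1057 -0.3171]
A−BK = [-0.1789 0.5366; 0.1707 -0.5122]
AᵀP(A−BK) = [0.1789 -0.5366; -0.5366 1.6098]
P' = Q + AᵀP(A−BK) = [17.1789 -4.5366; -4.5366 2.6098]
tr(P') = 19.7886

-0.2033 0.6098 0.1057 -0.3171


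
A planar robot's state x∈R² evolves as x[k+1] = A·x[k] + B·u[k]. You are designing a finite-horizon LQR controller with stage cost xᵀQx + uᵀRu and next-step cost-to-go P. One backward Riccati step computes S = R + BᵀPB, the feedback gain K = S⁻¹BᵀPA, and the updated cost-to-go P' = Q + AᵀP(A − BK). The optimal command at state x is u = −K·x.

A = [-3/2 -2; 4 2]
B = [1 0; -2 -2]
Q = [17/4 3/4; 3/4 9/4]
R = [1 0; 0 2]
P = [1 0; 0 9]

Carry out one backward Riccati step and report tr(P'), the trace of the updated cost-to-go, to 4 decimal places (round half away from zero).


11.1453

BᵀP = [1.0000 -18.0000; 0.0000 -18.0000]
S = R + BᵀPB = [1 0; 0 2] + [37.0000 36.0000; 36.0000 36.0000] = [38.0000 36.0000; 36.0000 38.0000]
BᵀPA = [-73.5000 -38.0000; -72.0000 -36.0000]
K = S⁻¹·BᵀPA = [-1.3581 -1.0000; -0.6081 0.0000]
A−BK = [-0.1419 -1.0000; 0.0676 0.0000]
AᵀP(A−BK) = [2.6453 1.5000; 1.5000 2.0000]
P' = Q + AᵀP(A−BK) = [6.8953 2.2500; 2.2500 4.2500]
tr(P') = 11.1453


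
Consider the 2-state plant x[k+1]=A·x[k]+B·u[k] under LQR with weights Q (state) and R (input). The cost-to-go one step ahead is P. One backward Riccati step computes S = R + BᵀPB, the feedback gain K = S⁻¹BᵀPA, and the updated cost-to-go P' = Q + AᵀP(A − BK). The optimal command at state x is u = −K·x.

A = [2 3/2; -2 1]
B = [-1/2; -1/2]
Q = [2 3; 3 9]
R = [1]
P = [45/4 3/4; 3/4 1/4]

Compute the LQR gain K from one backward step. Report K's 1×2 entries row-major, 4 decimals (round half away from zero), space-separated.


BᵀP = [-6.0000 -0.5000]
S = R + BᵀPB = [1] + [3.2500] = [4.2500]
BᵀPA = [-11.0000 -9.5000]
K = S⁻¹·BᵀPA = [-2.5882 -2.2353]
A−BK = [0.7059 0.3824; -3.2941 -0.1176]
AᵀP(A−BK) = [11.5294 7.9118; 7.9118 6.5772]
P' = Q + AᵀP(A−BK) = [13.5294 10.9118; 10.9118 15.5772]
tr(P') = 29.1066

-2.5882 -2.2353


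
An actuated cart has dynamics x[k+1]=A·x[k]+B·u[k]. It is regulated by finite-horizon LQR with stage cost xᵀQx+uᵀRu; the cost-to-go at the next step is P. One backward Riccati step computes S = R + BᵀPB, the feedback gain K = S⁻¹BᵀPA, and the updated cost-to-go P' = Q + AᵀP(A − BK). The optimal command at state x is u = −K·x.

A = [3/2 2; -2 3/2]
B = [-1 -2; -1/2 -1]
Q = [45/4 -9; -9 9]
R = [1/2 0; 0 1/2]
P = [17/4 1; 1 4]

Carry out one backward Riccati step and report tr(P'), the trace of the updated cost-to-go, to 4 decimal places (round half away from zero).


40.7470

BᵀP = [-4.7500 -3.0000; -9.5000 -6.0000]
S = R + BᵀPB = [1/2 0; 0 1/2] + [6.2500 12.5000; 12.5000 25.0000] = [6.7500 12.5000; 12.5000 25.5000]
BᵀPA = [-1.1250 -14.0000; -2.2500 -28.0000]
K = S⁻¹·BᵀPA = [-0.0354 -0.4409; -0.0709 -0.8819]
A−BK = [1.3228 -0.2047; -2.0886 0.3976]
AᵀP(A−BK) = [19.3632 -3.4803; -3.4803 1.1339]
P' = Q + AᵀP(A−BK) = [30.6132 -12.4803; -12.4803 10.1339]
tr(P') = 40.7470


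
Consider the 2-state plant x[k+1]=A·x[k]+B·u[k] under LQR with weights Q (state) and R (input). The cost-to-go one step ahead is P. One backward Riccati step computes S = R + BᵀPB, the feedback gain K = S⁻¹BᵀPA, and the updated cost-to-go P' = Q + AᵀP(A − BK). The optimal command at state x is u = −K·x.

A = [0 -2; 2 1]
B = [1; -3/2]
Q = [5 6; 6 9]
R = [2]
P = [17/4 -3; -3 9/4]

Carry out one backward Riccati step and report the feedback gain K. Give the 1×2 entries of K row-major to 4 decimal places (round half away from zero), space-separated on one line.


-0.6277 -1.1754

BᵀP = [8.7500 -6.3750]
S = R + BᵀPB = [2] + [18.3125] = [20.3125]
BᵀPA = [-12.7500 -23.8750]
K = S⁻¹·BᵀPA = [-0.6277 -1.1754]
A−BK = [0.6277 -0.8246; 1.0585 -0.7631]
AᵀP(A−BK) = [0.9969 1.5138; 1.5138 3.1877]
P' = Q + AᵀP(A−BK) = [5.9969 7.5138; 7.5138 12.1877]
tr(P') = 18.1846


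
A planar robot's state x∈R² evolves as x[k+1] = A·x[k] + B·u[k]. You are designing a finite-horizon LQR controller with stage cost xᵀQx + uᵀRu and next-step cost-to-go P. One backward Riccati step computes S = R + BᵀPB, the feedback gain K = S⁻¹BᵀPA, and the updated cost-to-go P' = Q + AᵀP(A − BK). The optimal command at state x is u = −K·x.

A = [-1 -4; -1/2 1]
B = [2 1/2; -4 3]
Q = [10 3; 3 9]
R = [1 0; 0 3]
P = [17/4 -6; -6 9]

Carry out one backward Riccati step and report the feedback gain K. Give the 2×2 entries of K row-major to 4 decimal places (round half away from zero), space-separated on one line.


BᵀP = [32.5000 -48.0000; -15.8750 24.0000]
S = R + BᵀPB = [1 0; 0 3] + [257.0000 -127.7500; -127.7500 64.0625] = [258.0000 -127.7500; -127.7500 67.0625]
BᵀPA = [-8.5000 -178.0000; 3.8750 87.5000]
K = S⁻¹·BᵀPA = [-0.0764 -0.7729; -0.0877 -0.1675]
A−BK = [-0.8034 -2.3705; -0.5424 -1.5889]
AᵀP(A−BK) = [0.1907 0.5797; 0.5797 2.0870]
P' = Q + AᵀP(A−BK) = [10.1907 3.5797; 3.5797 11.0870]
tr(P') = 21.2777

-0.0764 -0.7729 -0.0877 -0.1675


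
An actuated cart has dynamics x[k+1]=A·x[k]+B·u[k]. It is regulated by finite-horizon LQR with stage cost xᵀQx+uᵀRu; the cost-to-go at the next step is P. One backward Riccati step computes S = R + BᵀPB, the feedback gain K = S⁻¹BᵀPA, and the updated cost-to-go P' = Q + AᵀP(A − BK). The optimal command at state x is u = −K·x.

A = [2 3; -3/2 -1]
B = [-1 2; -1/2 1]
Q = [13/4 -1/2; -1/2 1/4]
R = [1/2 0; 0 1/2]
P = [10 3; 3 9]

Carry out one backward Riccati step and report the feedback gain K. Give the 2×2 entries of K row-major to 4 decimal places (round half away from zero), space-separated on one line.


BᵀP = [-11.5000 -7.5000; 23.0000 15.0000]
S = R + BᵀPB = [1/2 0; 0 1/2] + [15.2500 -30.5000; -30.5000 61.0000] = [15.7500 -30.5000; -30.5000 61.5000]
BᵀPA = [-11.7500 -27.0000; 23.5000 54.0000]
K = S⁻¹·BᵀPA = [-0.1531 -0.3518; 0.3062 0.7036]
A−BK = [1.2345 1.2410; -1.8827 -1.8795]
AᵀP(A−BK) = [33.2557 33.3322; 33.3322 33.5081]
P' = Q + AᵀP(A−BK) = [36.5057 32.8322; 32.8322 33.7581]
tr(P') = 70.2638

-0.1531 -0.3518 0.3062 0.7036


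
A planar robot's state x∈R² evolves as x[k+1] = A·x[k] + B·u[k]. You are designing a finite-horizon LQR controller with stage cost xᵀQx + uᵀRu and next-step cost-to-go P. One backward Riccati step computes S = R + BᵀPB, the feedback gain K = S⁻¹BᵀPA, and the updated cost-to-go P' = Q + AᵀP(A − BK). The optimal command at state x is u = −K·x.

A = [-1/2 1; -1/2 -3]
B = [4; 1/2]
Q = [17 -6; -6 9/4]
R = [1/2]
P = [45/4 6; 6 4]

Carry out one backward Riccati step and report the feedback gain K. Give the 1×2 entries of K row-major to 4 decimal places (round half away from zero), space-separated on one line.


-0.1800 -0.1460

BᵀP = [48.0000 26.0000]
S = R + BᵀPB = [1/2] + [205.0000] = [205.5000]
BᵀPA = [-37.0000 -30.0000]
K = S⁻¹·BᵀPA = [-0.1800 -0.1460]
A−BK = [0.2202 1.5839; -0.4100 -2.9270]
AᵀP(A−BK) = [0.1507 0.9735; 0.9735 6.8704]
P' = Q + AᵀP(A−BK) = [17.1507 -5.0265; -5.0265 9.1204]
tr(P') = 26.2711


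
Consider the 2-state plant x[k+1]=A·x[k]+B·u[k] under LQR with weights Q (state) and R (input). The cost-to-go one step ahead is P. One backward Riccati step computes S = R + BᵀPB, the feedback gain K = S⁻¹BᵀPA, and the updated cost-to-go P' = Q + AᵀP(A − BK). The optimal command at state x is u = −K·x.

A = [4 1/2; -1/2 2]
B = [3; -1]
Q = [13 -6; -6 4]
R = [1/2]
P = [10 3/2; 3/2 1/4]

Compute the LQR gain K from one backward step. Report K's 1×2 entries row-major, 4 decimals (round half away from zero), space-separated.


BᵀP = [28.5000 4.2500]
S = R + BᵀPB = [1/2] + [81.2500] = [81.7500]
BᵀPA = [111.8750 22.7500]
K = S⁻¹·BᵀPA = [1.3685 0.2783]
A−BK = [-0.1055 -0.3349; 0.8685 2.2783]
AᵀP(A−BK) = [0.9614 0.2416; 0.2416 0.1690]
P' = Q + AᵀP(A−BK) = [13.9614 -5.7584; -5.7584 4.1690]
tr(P') = 18.1304

1.3685 0.2783


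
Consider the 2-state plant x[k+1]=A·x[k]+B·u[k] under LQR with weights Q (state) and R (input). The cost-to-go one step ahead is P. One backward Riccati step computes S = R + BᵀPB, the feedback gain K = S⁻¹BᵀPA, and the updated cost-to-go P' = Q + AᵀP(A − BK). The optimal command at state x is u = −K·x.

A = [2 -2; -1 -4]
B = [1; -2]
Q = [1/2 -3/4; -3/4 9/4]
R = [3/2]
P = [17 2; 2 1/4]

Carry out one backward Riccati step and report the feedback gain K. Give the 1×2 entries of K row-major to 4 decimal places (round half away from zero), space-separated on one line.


BᵀP = [13.0000 1.5000]
S = R + BᵀPB = [3/2] + [10.0000] = [11.5000]
BᵀPA = [24.5000 -32.0000]
K = S⁻¹·BᵀPA = [2.1304 -2.7826]
A−BK = [-0.1304 0.7826; 3.2609 -9.5652]
AᵀP(A−BK) = [8.0543 -10.8261; -10.8261 14.9565]
P' = Q + AᵀP(A−BK) = [8.5543 -11.5761; -11.5761 17.2065]
tr(P') = 25.7609

2.1304 -2.7826


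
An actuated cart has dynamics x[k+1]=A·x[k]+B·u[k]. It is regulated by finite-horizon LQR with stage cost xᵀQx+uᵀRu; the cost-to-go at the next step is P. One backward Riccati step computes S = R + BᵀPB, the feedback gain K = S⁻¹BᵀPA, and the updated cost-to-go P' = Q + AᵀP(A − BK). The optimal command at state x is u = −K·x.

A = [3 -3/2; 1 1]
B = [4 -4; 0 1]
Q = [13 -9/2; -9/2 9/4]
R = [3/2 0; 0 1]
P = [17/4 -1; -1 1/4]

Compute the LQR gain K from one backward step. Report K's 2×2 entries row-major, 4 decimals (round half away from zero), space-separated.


BᵀP = [17.0000 -4.0000; -18.0000 4.2500]
S = R + BᵀPB = [3/2 0; 0 1] + [68.0000 -72.0000; -72.0000 76.2500] = [69.5000 -72.0000; -72.0000 77.2500]
BᵀPA = [47.0000 -29.5000; -49.7500 31.2500]
K = S⁻¹·BᵀPA = [0.2637 -0.1562; -0.3982 0.2590]
A−BK = [0.3523 0.1606; 1.3982 0.7410]
AᵀP(A−BK) = [0.2939 -0.1510; -0.1510 0.1125]
P' = Q + AᵀP(A−BK) = [13.2939 -4.6510; -4.6510 2.3625]
tr(P') = 15.6565

0.2637 -0.1562 -0.3982 0.2590


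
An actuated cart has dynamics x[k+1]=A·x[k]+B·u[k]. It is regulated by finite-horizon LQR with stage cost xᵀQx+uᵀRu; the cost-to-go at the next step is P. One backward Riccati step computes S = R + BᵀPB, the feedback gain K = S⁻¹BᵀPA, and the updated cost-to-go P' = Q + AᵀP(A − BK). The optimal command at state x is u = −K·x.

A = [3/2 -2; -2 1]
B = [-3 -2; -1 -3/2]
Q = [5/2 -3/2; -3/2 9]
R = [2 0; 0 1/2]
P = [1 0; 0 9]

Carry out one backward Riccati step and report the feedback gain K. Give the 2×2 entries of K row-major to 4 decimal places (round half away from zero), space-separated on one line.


BᵀP = [-3.0000 -9.0000; -2.0000 -13.5000]
S = R + BᵀPB = [2 0; 0 1/2] + [18.0000 19.5000; 19.5000 24.2500] = [20.0000 19.5000; 19.5000 24.7500]
BᵀPA = [13.5000 -3.0000; 24.0000 -9.5000]
K = S⁻¹·BᵀPA = [-1.1667 0.9673; 1.8889 -1.1460]
A−BK = [1.7778 -1.3900; -0.3333 0.2484]
AᵀP(A−BK) = [8.6667 -6.5556; -6.5556 5.0153]
P' = Q + AᵀP(A−BK) = [11.1667 -8.0556; -8.0556 14.0153]
tr(P') = 25.1819

-1.1667 0.9673 1.8889 -1.1460


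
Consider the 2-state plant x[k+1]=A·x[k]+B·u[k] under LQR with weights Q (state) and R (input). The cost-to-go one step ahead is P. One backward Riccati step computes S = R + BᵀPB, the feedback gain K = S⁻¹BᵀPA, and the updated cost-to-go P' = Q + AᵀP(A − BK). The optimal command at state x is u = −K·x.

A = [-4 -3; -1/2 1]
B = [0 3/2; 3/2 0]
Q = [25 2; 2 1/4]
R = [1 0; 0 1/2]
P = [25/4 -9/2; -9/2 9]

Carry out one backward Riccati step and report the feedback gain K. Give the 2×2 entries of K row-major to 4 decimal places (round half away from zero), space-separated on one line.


-0.2446 0.6687 -2.5134 -1.9299

BᵀP = [-6.7500 13.5000; 9.3750 -6.7500]
S = R + BᵀPB = [1 0; 0 1/2] + [20.2500 -10.1250; -10.1250 14.0625] = [21.2500 -10.1250; -10.1250 14.5625]
BᵀPA = [20.2500 33.7500; -34.1250 -34.8750]
K = S⁻¹·BᵀPA = [-0.2446 0.6687; -2.5134 -1.9299]
A−BK = [-0.2298 -0.1051; -0.1330 -0.0030]
AᵀP(A−BK) = [3.4328 2.3503; 2.3503 2.3757]
P' = Q + AᵀP(A−BK) = [28.4328 4.3503; 4.3503 2.6257]
tr(P') = 31.0585


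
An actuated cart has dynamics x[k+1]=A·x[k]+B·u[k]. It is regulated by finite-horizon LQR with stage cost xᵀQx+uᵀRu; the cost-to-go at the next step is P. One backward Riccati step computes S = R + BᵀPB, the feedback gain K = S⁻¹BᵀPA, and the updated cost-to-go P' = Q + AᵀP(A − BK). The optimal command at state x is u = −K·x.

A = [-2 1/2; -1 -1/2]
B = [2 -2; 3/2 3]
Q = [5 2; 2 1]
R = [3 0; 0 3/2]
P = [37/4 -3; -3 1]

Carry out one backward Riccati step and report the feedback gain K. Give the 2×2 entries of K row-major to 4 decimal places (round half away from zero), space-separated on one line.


BᵀP = [14.0000 -4.5000; -27.5000 9.0000]
S = R + BᵀPB = [3 0; 0 3/2] + [21.2500 -41.5000; -41.5000 82.0000] = [24.2500 -41.5000; -41.5000 83.5000]
BᵀPA = [-23.5000 9.2500; 46.0000 -18.2500]
K = S⁻¹·BᵀPA = [-0.1760 0.0496; 0.4634 -0.1939]
A−BK = [-0.7212 0.0130; -2.1264 0.0074]
AᵀP(A−BK) = [0.5465 -0.1645; -0.1645 0.0648]
P' = Q + AᵀP(A−BK) = [5.5465 1.8355; 1.8355 1.0648]
tr(P') = 6.6113

-0.1760 0.0496 0.4634 -0.1939


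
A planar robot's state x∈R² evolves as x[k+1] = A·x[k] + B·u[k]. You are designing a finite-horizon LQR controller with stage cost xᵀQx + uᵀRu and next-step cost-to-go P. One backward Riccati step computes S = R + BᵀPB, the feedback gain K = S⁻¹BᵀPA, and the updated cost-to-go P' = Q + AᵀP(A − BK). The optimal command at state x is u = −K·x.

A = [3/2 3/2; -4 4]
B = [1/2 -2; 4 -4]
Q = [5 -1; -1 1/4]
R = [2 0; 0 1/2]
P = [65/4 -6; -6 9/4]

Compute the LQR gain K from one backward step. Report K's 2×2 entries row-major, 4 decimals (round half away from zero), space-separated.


-1.8115 0.1742 -1.9475 -0.3819

BᵀP = [-15.8750 6.0000; -8.5000 3.0000]
S = R + BᵀPB = [2 0; 0 1/2] + [16.0625 7.7500; 7.7500 5.0000] = [18.0625 7.7500; 7.7500 5.5000]
BᵀPA = [-47.8125 0.1875; -24.7500 -0.7500]
K = S⁻¹·BᵀPA = [-1.8115 0.1742; -1.9475 -0.3819]
A−BK = [-1.4893 0.6492; -4.5442 1.7757]
AᵀP(A−BK) = [9.7518 -0.5585; -0.5585 0.2434]
P' = Q + AᵀP(A−BK) = [14.7518 -1.5585; -1.5585 0.4934]
tr(P') = 15.2452
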